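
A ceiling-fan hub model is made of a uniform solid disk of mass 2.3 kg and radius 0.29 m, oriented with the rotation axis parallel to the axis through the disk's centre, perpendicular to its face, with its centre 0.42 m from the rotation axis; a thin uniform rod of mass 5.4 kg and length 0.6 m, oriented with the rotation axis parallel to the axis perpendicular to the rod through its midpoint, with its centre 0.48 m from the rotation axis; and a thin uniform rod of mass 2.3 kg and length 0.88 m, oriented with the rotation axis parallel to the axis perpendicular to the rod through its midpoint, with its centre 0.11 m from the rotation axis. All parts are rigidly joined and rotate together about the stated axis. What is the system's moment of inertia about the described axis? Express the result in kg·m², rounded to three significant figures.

2.08

Solid disk: I_cm = (1/2)MR² = (1/2)(2.3)(0.29)² = 0.096715 kg·m²; centre at d = 0.42 m, so the parallel axis theorem gives I = 0.096715 + (2.3)(0.42)² = 0.50243 kg·m².
Thin rod: I_cm = (1/12)ML² = (1/12)(5.4)(0.6)² = 0.162 kg·m²; centre at d = 0.48 m, so the parallel axis theorem gives I = 0.162 + (5.4)(0.48)² = 1.4062 kg·m².
Thin rod: I_cm = (1/12)ML² = (1/12)(2.3)(0.88)² = 0.14843 kg·m²; centre at d = 0.11 m, so the parallel axis theorem gives I = 0.14843 + (2.3)(0.11)² = 0.17626 kg·m².
Total I = 0.50243 + 1.4062 + 0.17626 = 2.0849 kg·m².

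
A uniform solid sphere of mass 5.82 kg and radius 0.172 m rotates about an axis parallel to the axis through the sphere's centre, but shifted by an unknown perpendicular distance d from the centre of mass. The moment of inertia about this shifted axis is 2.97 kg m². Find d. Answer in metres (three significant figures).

0.706

About the centre-of-mass axis, I_cm = (2/5)MR² = (2/5)(5.82)(0.172)² = 0.068872 kg m².
Parallel axis theorem: I = I_cm + Md², so Md² = 2.97 − 0.068872 = 2.9011 kg m².
d = √(2.9011 / 5.82) = 0.70603 m.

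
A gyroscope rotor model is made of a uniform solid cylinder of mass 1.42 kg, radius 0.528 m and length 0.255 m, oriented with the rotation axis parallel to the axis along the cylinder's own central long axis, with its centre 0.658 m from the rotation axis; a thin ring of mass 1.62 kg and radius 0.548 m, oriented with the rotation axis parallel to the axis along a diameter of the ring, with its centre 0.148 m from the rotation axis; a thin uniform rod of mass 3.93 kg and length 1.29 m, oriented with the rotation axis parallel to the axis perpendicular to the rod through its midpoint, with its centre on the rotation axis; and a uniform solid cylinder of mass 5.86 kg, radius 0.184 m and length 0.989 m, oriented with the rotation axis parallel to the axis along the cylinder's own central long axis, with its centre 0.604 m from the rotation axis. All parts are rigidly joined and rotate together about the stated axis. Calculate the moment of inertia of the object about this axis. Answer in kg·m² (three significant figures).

3.87

Solid cylinder: I_cm = (1/2)MR² = (1/2)(1.42)(0.528)² = 0.19794 kg·m²; centre at d = 0.658 m, so the parallel axis theorem gives I = 0.19794 + (1.42)(0.658)² = 0.81275 kg·m².
Thin ring: I_cm = (1/2)MR² = (1/2)(1.62)(0.548)² = 0.24325 kg·m²; centre at d = 0.148 m, so the parallel axis theorem gives I = 0.24325 + (1.62)(0.148)² = 0.27873 kg·m².
Thin rod: I_cm = (1/12)ML² = (1/12)(3.93)(1.29)² = 0.54499 kg·m²; axis through the centre, so I = 0.54499 kg·m².
Solid cylinder: I_cm = (1/2)MR² = (1/2)(5.86)(0.184)² = 0.099198 kg·m²; centre at d = 0.604 m, so the parallel axis theorem gives I = 0.099198 + (5.86)(0.604)² = 2.237 kg·m².
Total I = 0.81275 + 0.27873 + 0.54499 + 2.237 = 3.8735 kg·m².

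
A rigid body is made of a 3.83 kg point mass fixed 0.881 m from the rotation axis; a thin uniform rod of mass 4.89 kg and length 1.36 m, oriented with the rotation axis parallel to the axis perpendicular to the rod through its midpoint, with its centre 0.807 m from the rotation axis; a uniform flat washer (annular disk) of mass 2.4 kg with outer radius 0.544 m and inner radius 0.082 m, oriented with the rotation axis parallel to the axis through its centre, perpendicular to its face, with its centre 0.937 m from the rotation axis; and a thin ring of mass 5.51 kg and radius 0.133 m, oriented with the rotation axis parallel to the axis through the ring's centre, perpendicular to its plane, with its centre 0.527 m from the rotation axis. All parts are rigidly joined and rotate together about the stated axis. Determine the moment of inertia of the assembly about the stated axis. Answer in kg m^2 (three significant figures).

Point mass: I_cm = 0; centre at d = 0.881 m, so the parallel axis theorem gives I = 0 + (3.83)(0.881)² = 2.9727 kg m^2.
Thin rod: I_cm = (1/12)ML² = (1/12)(4.89)(1.36)² = 0.75371 kg m^2; centre at d = 0.807 m, so the parallel axis theorem gives I = 0.75371 + (4.89)(0.807)² = 3.9383 kg m^2.
Annular disk: I_cm = (1/2)M(R²+r²) = (1/2)(2.4)[(0.544)² + (0.082)²] = 0.36319 kg m^2; centre at d = 0.937 m, so the parallel axis theorem gives I = 0.36319 + (2.4)(0.937)² = 2.4703 kg m^2.
Thin ring: I_cm = MR² = (5.51)(0.133)² = 0.097466 kg m^2; centre at d = 0.527 m, so the parallel axis theorem gives I = 0.097466 + (5.51)(0.527)² = 1.6278 kg m^2.
Total I = 2.9727 + 3.9383 + 2.4703 + 1.6278 = 11.009 kg m^2.

11.0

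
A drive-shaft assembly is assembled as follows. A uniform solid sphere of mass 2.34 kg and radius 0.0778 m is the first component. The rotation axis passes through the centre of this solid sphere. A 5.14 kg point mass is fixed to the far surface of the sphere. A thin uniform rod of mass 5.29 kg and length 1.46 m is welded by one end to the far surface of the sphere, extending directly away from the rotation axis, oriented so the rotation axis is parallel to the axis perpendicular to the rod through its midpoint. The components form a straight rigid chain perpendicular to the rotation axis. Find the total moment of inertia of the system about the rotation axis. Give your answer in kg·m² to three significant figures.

Solid sphere: I_cm = (2/5)MR² = (2/5)(2.34)(0.0778)² = 0.0056655 kg·m²; axis through the centre, so I = 0.0056655 kg·m².
Point mass: I_cm = 0; centre at d = 0.0778 m, so I = I_cm + Md² gives I = 0 + (5.14)(0.0778)² = 0.031112 kg·m².
Thin rod: I_cm = (1/12)ML² = (1/12)(5.29)(1.46)² = 0.93968 kg·m²; centre at d = 0.0778 + 0.73 = 0.8078 m, so I = I_cm + Md² gives I = 0.93968 + (5.29)(0.8078)² = 4.3916 kg·m².
Total I = 0.0056655 + 0.031112 + 4.3916 = 4.4284 kg·m².

4.43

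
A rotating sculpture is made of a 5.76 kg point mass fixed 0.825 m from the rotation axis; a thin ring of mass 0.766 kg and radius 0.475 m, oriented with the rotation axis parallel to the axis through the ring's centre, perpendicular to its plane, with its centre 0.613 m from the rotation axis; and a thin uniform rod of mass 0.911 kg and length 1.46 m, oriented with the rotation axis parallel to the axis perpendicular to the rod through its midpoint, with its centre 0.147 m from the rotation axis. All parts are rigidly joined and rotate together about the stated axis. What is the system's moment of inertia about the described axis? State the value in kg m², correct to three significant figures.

Point mass: I_cm = 0; centre at d = 0.825 m, so I = I_cm + Md² gives I = 0 + (5.76)(0.825)² = 3.9204 kg m².
Thin ring: I_cm = MR² = (0.766)(0.475)² = 0.17283 kg m²; centre at d = 0.613 m, so I = I_cm + Md² gives I = 0.17283 + (0.766)(0.613)² = 0.46067 kg m².
Thin rod: I_cm = (1/12)ML² = (1/12)(0.911)(1.46)² = 0.16182 kg m²; centre at d = 0.147 m, so I = I_cm + Md² gives I = 0.16182 + (0.911)(0.147)² = 0.18151 kg m².
Total I = 3.9204 + 0.46067 + 0.18151 = 4.5626 kg m².

4.56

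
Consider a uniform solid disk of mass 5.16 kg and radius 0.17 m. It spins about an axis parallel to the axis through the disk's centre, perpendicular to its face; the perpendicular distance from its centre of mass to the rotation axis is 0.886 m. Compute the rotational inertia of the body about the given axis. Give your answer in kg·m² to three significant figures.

I_cm = (1/2)MR² = (1/2)(5.16)(0.17)² = 0.074562 kg·m²; centre at d = 0.886 m, so I = I_cm + Md² gives I = 0.074562 + (5.16)(0.886)² = 4.1251 kg·m².

4.13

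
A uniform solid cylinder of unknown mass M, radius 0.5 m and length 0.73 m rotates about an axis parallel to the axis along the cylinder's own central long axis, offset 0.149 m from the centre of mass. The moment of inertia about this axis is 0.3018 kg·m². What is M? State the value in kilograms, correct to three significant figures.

I = I_cm + Md² = (1/2)MR² + Md² = M·[0.5·(0.5)² + (0.149)²] = M·0.1472.
So M = 0.3018 / 0.1472 = 2.0503 kg.

2.05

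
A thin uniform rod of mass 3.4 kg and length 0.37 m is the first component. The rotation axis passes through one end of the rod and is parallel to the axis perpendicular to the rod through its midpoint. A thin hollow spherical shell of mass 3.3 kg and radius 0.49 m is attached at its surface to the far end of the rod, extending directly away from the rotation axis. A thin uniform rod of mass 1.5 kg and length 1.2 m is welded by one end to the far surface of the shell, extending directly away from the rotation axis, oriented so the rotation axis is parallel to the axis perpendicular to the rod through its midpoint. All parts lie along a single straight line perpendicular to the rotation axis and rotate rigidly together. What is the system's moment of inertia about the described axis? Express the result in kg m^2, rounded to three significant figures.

9.01

Thin rod: I_cm = (1/12)ML² = (1/12)(3.4)(0.37)² = 0.038788 kg m^2; centre at d = 0.185 m, so the parallel axis theorem gives I = 0.038788 + (3.4)(0.185)² = 0.15515 kg m^2.
Spherical shell: I_cm = (2/3)MR² = (2/3)(3.3)(0.49)² = 0.52822 kg m^2; centre at d = 0.185 + 0.185 + 0.49 = 0.86 m, so the parallel axis theorem gives I = 0.52822 + (3.3)(0.86)² = 2.9689 kg m^2.
Thin rod: I_cm = (1/12)ML² = (1/12)(1.5)(1.2)² = 0.18 kg m^2; centre at d = 0.185 + 0.185 + 0.49 + 0.49 + 0.6 = 1.95 m, so the parallel axis theorem gives I = 0.18 + (1.5)(1.95)² = 5.8838 kg m^2.
Total I = 0.15515 + 2.9689 + 5.8838 = 9.0078 kg m^2.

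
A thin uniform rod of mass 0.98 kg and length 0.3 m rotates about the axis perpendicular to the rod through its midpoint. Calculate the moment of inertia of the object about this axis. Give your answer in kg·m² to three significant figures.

I_cm = (1/12)ML² = (1/12)(0.98)(0.3)² = 0.00735 kg·m²; axis through the centre, so I = 0.00735 kg·m².

0.00735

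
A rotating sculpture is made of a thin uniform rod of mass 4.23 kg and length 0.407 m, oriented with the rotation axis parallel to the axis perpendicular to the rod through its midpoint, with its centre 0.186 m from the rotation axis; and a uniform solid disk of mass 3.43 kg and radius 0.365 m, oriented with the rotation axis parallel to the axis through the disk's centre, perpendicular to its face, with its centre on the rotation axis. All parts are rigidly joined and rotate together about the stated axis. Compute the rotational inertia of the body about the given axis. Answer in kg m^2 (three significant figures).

0.433

Thin rod: I_cm = (1/12)ML² = (1/12)(4.23)(0.407)² = 0.058391 kg m^2; centre at d = 0.186 m, so I = I_cm + Md² gives I = 0.058391 + (4.23)(0.186)² = 0.20473 kg m^2.
Solid disk: I_cm = (1/2)MR² = (1/2)(3.43)(0.365)² = 0.22848 kg m^2; axis through the centre, so I = 0.22848 kg m^2.
Total I = 0.20473 + 0.22848 = 0.43321 kg m^2.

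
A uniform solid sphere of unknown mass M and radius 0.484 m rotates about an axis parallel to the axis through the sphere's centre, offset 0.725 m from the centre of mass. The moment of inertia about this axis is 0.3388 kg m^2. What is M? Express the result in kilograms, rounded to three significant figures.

0.547

I = I_cm + Md² = (2/5)MR² + Md² = M·[0.4·(0.484)² + (0.725)²] = M·0.61933.
So M = 0.3388 / 0.61933 = 0.54705 kg.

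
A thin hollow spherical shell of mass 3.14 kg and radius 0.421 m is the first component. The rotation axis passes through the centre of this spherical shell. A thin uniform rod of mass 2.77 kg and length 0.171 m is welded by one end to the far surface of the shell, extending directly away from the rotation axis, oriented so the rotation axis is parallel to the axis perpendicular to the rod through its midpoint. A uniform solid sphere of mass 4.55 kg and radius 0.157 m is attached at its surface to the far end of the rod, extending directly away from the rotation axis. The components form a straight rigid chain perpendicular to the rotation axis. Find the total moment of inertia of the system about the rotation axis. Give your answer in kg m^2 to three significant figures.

3.69

Spherical shell: I_cm = (2/3)MR² = (2/3)(3.14)(0.421)² = 0.37102 kg m^2; axis through the centre, so I = 0.37102 kg m^2.
Thin rod: I_cm = (1/12)ML² = (1/12)(2.77)(0.171)² = 0.0067498 kg m^2; centre at d = 0.421 + 0.0855 = 0.5065 m, so I = I_cm + Md² gives I = 0.0067498 + (2.77)(0.5065)² = 0.71737 kg m^2.
Solid sphere: I_cm = (2/5)MR² = (2/5)(4.55)(0.157)² = 0.044861 kg m^2; centre at d = 0.421 + 0.0855 + 0.0855 + 0.157 = 0.749 m, so I = I_cm + Md² gives I = 0.044861 + (4.55)(0.749)² = 2.5974 kg m^2.
Total I = 0.37102 + 0.71737 + 2.5974 = 3.6858 kg m^2.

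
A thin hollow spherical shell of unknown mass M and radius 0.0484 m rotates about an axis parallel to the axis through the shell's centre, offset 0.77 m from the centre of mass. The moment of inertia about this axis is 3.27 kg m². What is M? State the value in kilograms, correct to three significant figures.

5.50

I = I_cm + Md² = (2/3)MR² + Md² = M·[0.666667·(0.0484)² + (0.77)²] = M·0.59446.
So M = 3.27 / 0.59446 = 5.5008 kg.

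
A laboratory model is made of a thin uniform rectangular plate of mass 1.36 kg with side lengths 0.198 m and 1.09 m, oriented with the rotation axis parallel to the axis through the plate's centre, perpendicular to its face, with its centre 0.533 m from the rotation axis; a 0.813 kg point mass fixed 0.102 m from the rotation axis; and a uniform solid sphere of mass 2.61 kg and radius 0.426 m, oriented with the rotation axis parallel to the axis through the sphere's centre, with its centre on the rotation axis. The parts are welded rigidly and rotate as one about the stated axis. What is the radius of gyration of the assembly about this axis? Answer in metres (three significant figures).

0.389

Rectangular plate: I_cm = (1/12)M(a²+b²) = (1/12)(1.36)[(0.198)² + (1.09)²] = 0.13909 kg m²; centre at d = 0.533 m, so the parallel axis theorem gives I = 0.13909 + (1.36)(0.533)² = 0.52546 kg m².
Point mass: I_cm = 0; centre at d = 0.102 m, so the parallel axis theorem gives I = 0 + (0.813)(0.102)² = 0.0084585 kg m².
Solid sphere: I_cm = (2/5)MR² = (2/5)(2.61)(0.426)² = 0.18946 kg m²; axis through the centre, so I = 0.18946 kg m².
Total I = 0.72337 kg m²; total mass M = 4.783 kg.
k = √(I/M) = √(0.72337/4.783) = 0.38889 m.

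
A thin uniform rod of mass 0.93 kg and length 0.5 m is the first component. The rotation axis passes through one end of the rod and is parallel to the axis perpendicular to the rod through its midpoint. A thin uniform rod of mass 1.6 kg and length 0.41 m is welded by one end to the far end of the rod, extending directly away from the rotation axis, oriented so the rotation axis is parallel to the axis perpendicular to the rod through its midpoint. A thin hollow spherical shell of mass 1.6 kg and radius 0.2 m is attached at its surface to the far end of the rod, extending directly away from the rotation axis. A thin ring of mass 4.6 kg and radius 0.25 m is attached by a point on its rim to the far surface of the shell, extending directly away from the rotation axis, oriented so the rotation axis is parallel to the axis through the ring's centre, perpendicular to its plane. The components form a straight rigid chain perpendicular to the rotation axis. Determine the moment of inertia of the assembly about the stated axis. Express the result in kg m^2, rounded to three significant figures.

14.4

Thin rod: I_cm = (1/12)ML² = (1/12)(0.93)(0.5)² = 0.019375 kg m^2; centre at d = 0.25 m, so I = I_cm + Md² gives I = 0.019375 + (0.93)(0.25)² = 0.0775 kg m^2.
Thin rod: I_cm = (1/12)ML² = (1/12)(1.6)(0.41)² = 0.022413 kg m^2; centre at d = 0.25 + 0.25 + 0.205 = 0.705 m, so I = I_cm + Md² gives I = 0.022413 + (1.6)(0.705)² = 0.81765 kg m^2.
Spherical shell: I_cm = (2/3)MR² = (2/3)(1.6)(0.2)² = 0.042667 kg m^2; centre at d = 0.25 + 0.25 + 0.205 + 0.205 + 0.2 = 1.11 m, so I = I_cm + Md² gives I = 0.042667 + (1.6)(1.11)² = 2.014 kg m^2.
Thin ring: I_cm = MR² = (4.6)(0.25)² = 0.2875 kg m^2; centre at d = 0.25 + 0.25 + 0.205 + 0.205 + 0.2 + 0.2 + 0.25 = 1.56 m, so I = I_cm + Md² gives I = 0.2875 + (4.6)(1.56)² = 11.482 kg m^2.
Total I = 0.0775 + 0.81765 + 2.014 + 11.482 = 14.391 kg m^2.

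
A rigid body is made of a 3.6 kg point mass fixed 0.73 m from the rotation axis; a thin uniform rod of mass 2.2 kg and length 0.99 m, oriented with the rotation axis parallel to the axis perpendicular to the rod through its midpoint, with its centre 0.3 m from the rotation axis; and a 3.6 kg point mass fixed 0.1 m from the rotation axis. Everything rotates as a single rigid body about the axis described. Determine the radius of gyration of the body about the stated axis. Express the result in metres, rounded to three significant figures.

0.498

Point mass: I_cm = 0; centre at d = 0.73 m, so I = I_cm + Md² gives I = 0 + (3.6)(0.73)² = 1.9184 kg m².
Thin rod: I_cm = (1/12)ML² = (1/12)(2.2)(0.99)² = 0.17969 kg m²; centre at d = 0.3 m, so I = I_cm + Md² gives I = 0.17969 + (2.2)(0.3)² = 0.37769 kg m².
Point mass: I_cm = 0; centre at d = 0.1 m, so I = I_cm + Md² gives I = 0 + (3.6)(0.1)² = 0.036 kg m².
Total I = 2.3321 kg m²; total mass M = 9.4 kg.
k = √(I/M) = √(2.3321/9.4) = 0.49809 m.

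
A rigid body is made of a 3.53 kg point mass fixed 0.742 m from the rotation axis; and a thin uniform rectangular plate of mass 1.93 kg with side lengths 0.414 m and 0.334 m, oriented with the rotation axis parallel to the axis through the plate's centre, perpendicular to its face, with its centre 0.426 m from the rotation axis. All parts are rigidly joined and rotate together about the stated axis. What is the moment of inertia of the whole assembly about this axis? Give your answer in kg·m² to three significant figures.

2.34

Point mass: I_cm = 0; centre at d = 0.742 m, so the parallel axis theorem gives I = 0 + (3.53)(0.742)² = 1.9435 kg·m².
Rectangular plate: I_cm = (1/12)M(a²+b²) = (1/12)(1.93)[(0.414)² + (0.334)²] = 0.045508 kg·m²; centre at d = 0.426 m, so the parallel axis theorem gives I = 0.045508 + (1.93)(0.426)² = 0.39576 kg·m².
Total I = 1.9435 + 0.39576 = 2.3392 kg·m².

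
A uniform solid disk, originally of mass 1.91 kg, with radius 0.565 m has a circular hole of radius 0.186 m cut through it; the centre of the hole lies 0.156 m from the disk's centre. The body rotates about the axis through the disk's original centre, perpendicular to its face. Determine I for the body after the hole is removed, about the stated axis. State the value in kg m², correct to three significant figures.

Unpierced body about its centre: I₀ = (1/2)MR² = (1/2)(1.91)(0.565)² = 0.30486 kg m².
The removed disk has mass m = M·(r/R)² = (1.91)(0.186/0.565)² = 0.207 kg (same uniform areal density).
Its moment of inertia about the rotation axis (parallel-axis theorem): I_hole = (1/2)mr² + md² = (1/2)(0.207)(0.186)² + (0.207)(0.156)² = 0.0086181 kg m².
Treating the hole as negative mass, I = I₀ − I_hole = 0.30486 − 0.0086181 = 0.29624 kg m².

0.296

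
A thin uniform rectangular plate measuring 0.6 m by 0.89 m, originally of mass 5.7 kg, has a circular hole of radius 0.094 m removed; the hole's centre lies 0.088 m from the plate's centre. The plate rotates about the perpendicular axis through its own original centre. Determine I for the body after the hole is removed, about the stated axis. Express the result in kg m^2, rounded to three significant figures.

Unpierced body about its centre: I₀ = (1/12)M(a²+b²) = (1/12)(5.7)[(0.6)² + (0.89)²] = 0.54725 kg m^2.
The removed disk has mass m = M·πr²/(ab) = (5.7)·π(0.094)²/(0.6·0.89) = 0.29631 kg (same uniform areal density).
Its moment of inertia about the rotation axis (parallel-axis theorem): I_hole = (1/2)mr² + md² = (1/2)(0.29631)(0.094)² + (0.29631)(0.088)² = 0.0036037 kg m^2.
Treating the hole as negative mass, I = I₀ − I_hole = 0.54725 − 0.0036037 = 0.54364 kg m^2.

0.544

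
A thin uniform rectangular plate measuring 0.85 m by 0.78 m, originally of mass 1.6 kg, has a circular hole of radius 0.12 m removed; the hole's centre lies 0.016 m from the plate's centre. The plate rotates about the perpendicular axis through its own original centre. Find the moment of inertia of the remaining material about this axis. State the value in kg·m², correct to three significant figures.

Unpierced body about its centre: I₀ = (1/12)M(a²+b²) = (1/12)(1.6)[(0.85)² + (0.78)²] = 0.17745 kg·m².
The removed disk has mass m = M·πr²/(ab) = (1.6)·π(0.12)²/(0.85·0.78) = 0.10917 kg (same uniform areal density).
Its moment of inertia about the rotation axis (parallel-axis theorem): I_hole = (1/2)mr² + md² = (1/2)(0.10917)(0.12)² + (0.10917)(0.016)² = 0.000814 kg·m².
Treating the hole as negative mass, I = I₀ − I_hole = 0.17745 − 0.000814 = 0.17664 kg·m².

0.177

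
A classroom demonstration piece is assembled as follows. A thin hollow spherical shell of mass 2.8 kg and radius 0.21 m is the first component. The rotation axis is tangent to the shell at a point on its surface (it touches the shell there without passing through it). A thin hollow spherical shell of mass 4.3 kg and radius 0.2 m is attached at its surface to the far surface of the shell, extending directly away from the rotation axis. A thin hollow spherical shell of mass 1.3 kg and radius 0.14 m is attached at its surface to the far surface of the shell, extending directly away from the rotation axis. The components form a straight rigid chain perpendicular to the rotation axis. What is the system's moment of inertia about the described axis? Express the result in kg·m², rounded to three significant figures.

Spherical shell: I_cm = (2/3)MR² = (2/3)(2.8)(0.21)² = 0.08232 kg·m²; centre at d = 0.21 m, so the parallel axis theorem gives I = 0.08232 + (2.8)(0.21)² = 0.2058 kg·m².
Spherical shell: I_cm = (2/3)MR² = (2/3)(4.3)(0.2)² = 0.11467 kg·m²; centre at d = 0.21 + 0.21 + 0.2 = 0.62 m, so the parallel axis theorem gives I = 0.11467 + (4.3)(0.62)² = 1.7676 kg·m².
Spherical shell: I_cm = (2/3)MR² = (2/3)(1.3)(0.14)² = 0.016987 kg·m²; centre at d = 0.21 + 0.21 + 0.2 + 0.2 + 0.14 = 0.96 m, so the parallel axis theorem gives I = 0.016987 + (1.3)(0.96)² = 1.2151 kg·m².
Total I = 0.2058 + 1.7676 + 1.2151 = 3.1885 kg·m².

3.19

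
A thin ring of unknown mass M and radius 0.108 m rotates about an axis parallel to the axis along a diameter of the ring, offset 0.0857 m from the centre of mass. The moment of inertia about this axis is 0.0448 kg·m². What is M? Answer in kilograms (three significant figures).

I = I_cm + Md² = (1/2)MR² + Md² = M·[0.5·(0.108)² + (0.0857)²] = M·0.013176.
So M = 0.0448 / 0.013176 = 3.4 kg.

3.40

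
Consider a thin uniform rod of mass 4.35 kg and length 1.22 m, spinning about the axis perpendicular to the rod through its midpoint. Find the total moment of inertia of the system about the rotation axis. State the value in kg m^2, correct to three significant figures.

0.540

I_cm = (1/12)ML² = (1/12)(4.35)(1.22)² = 0.53954 kg m^2; axis through the centre, so I = 0.53954 kg m^2.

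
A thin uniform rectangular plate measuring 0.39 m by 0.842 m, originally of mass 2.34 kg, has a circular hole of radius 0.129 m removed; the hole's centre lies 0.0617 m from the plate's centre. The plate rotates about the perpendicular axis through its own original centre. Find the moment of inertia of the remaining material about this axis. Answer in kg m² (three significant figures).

0.163

Unpierced body about its centre: I₀ = (1/12)M(a²+b²) = (1/12)(2.34)[(0.39)² + (0.842)²] = 0.16791 kg m².
The removed disk has mass m = M·πr²/(ab) = (2.34)·π(0.129)²/(0.39·0.842) = 0.37254 kg (same uniform areal density).
Its moment of inertia about the rotation axis (parallel-axis theorem): I_hole = (1/2)mr² + md² = (1/2)(0.37254)(0.129)² + (0.37254)(0.0617)² = 0.0045179 kg m².
Treating the hole as negative mass, I = I₀ − I_hole = 0.16791 − 0.0045179 = 0.16339 kg m².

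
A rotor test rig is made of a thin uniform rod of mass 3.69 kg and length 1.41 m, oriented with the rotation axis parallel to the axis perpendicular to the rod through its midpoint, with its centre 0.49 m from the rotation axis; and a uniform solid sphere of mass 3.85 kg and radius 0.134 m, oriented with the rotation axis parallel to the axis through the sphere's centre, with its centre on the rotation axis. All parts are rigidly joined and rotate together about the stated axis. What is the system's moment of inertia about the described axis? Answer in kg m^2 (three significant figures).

Thin rod: I_cm = (1/12)ML² = (1/12)(3.69)(1.41)² = 0.61134 kg m^2; centre at d = 0.49 m, so I = I_cm + Md² gives I = 0.61134 + (3.69)(0.49)² = 1.4973 kg m^2.
Solid sphere: I_cm = (2/5)MR² = (2/5)(3.85)(0.134)² = 0.027652 kg m^2; axis through the centre, so I = 0.027652 kg m^2.
Total I = 1.4973 + 0.027652 = 1.525 kg m^2.

1.52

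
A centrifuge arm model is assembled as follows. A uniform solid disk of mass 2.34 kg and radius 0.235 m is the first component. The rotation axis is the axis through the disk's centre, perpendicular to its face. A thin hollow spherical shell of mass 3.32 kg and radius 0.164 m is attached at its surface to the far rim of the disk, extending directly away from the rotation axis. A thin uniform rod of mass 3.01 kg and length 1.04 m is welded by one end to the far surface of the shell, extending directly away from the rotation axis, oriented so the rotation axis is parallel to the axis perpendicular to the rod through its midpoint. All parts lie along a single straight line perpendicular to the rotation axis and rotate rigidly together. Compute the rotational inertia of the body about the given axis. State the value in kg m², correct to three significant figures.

Solid disk: I_cm = (1/2)MR² = (1/2)(2.34)(0.235)² = 0.064613 kg m²; axis through the centre, so I = 0.064613 kg m².
Spherical shell: I_cm = (2/3)MR² = (2/3)(3.32)(0.164)² = 0.05953 kg m²; centre at d = 0.235 + 0.164 = 0.399 m, so the parallel axis theorem gives I = 0.05953 + (3.32)(0.399)² = 0.58808 kg m².
Thin rod: I_cm = (1/12)ML² = (1/12)(3.01)(1.04)² = 0.2713 kg m²; centre at d = 0.235 + 0.164 + 0.164 + 0.52 = 1.083 m, so the parallel axis theorem gives I = 0.2713 + (3.01)(1.083)² = 3.8017 kg m².
Total I = 0.064613 + 0.58808 + 3.8017 = 4.4544 kg m².

4.45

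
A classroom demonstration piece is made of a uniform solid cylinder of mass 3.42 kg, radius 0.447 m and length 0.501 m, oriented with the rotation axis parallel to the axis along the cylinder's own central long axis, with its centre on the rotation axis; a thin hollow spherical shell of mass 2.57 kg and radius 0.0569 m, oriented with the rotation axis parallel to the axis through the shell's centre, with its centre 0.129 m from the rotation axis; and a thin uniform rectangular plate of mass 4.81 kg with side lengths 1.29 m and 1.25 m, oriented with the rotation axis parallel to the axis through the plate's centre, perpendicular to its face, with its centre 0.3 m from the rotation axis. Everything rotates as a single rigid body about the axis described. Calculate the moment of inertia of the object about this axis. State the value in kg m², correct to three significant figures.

Solid cylinder: I_cm = (1/2)MR² = (1/2)(3.42)(0.447)² = 0.34167 kg m²; axis through the centre, so I = 0.34167 kg m².
Spherical shell: I_cm = (2/3)MR² = (2/3)(2.57)(0.0569)² = 0.0055471 kg m²; centre at d = 0.129 m, so I = I_cm + Md² gives I = 0.0055471 + (2.57)(0.129)² = 0.048314 kg m².
Rectangular plate: I_cm = (1/12)M(a²+b²) = (1/12)(4.81)[(1.29)² + (1.25)²] = 1.2933 kg m²; centre at d = 0.3 m, so I = I_cm + Md² gives I = 1.2933 + (4.81)(0.3)² = 1.7262 kg m².
Total I = 0.34167 + 0.048314 + 1.7262 = 2.1162 kg m².

2.12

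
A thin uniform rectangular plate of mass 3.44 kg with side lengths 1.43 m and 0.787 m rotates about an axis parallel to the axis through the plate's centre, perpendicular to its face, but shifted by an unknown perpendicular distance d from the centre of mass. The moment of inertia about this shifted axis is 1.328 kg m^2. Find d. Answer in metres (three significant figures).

About the centre-of-mass axis, I_cm = (1/12)M(a²+b²) = (1/12)(3.44)[(1.43)² + (0.787)²] = 0.76376 kg m^2.
Parallel axis theorem: I = I_cm + Md², so Md² = 1.328 − 0.76376 = 0.56424 kg m^2.
d = √(0.56424 / 3.44) = 0.405 m.

0.405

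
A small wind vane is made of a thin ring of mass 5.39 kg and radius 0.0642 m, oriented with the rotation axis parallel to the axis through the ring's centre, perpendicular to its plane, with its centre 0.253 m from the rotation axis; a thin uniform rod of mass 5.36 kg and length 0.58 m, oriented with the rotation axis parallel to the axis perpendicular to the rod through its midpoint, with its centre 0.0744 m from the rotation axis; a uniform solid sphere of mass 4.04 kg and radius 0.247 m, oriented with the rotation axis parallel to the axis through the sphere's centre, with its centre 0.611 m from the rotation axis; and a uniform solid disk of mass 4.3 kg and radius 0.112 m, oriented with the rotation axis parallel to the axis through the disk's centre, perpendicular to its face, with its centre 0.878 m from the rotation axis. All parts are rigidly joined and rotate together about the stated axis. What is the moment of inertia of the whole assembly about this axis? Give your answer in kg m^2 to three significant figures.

Thin ring: I_cm = MR² = (5.39)(0.0642)² = 0.022216 kg m^2; centre at d = 0.253 m, so I = I_cm + Md² gives I = 0.022216 + (5.39)(0.253)² = 0.36722 kg m^2.
Thin rod: I_cm = (1/12)ML² = (1/12)(5.36)(0.58)² = 0.15026 kg m^2; centre at d = 0.0744 m, so I = I_cm + Md² gives I = 0.15026 + (5.36)(0.0744)² = 0.17993 kg m^2.
Solid sphere: I_cm = (2/5)MR² = (2/5)(4.04)(0.247)² = 0.098591 kg m^2; centre at d = 0.611 m, so I = I_cm + Md² gives I = 0.098591 + (4.04)(0.611)² = 1.6068 kg m^2.
Solid disk: I_cm = (1/2)MR² = (1/2)(4.3)(0.112)² = 0.02697 kg m^2; centre at d = 0.878 m, so I = I_cm + Md² gives I = 0.02697 + (4.3)(0.878)² = 3.3418 kg m^2.
Total I = 0.36722 + 0.17993 + 1.6068 + 3.3418 = 5.4957 kg m^2.

5.50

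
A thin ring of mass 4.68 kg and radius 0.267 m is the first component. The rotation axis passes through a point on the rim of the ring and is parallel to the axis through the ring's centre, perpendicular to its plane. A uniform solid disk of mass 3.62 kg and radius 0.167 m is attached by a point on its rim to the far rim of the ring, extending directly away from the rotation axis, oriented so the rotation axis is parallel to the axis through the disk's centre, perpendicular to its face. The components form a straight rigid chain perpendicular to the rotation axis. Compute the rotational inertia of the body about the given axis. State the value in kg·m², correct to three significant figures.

2.50

Thin ring: I_cm = MR² = (4.68)(0.267)² = 0.33363 kg·m²; centre at d = 0.267 m, so I = I_cm + Md² gives I = 0.33363 + (4.68)(0.267)² = 0.66727 kg·m².
Solid disk: I_cm = (1/2)MR² = (1/2)(3.62)(0.167)² = 0.050479 kg·m²; centre at d = 0.267 + 0.267 + 0.167 = 0.701 m, so I = I_cm + Md² gives I = 0.050479 + (3.62)(0.701)² = 1.8294 kg·m².
Total I = 0.66727 + 1.8294 = 2.4966 kg·m².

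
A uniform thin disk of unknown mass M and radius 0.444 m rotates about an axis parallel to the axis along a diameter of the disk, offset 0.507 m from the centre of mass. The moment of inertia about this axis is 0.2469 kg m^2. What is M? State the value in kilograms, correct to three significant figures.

I = I_cm + Md² = (1/4)MR² + Md² = M·[0.25·(0.444)² + (0.507)²] = M·0.30633.
So M = 0.2469 / 0.30633 = 0.80599 kg.

0.806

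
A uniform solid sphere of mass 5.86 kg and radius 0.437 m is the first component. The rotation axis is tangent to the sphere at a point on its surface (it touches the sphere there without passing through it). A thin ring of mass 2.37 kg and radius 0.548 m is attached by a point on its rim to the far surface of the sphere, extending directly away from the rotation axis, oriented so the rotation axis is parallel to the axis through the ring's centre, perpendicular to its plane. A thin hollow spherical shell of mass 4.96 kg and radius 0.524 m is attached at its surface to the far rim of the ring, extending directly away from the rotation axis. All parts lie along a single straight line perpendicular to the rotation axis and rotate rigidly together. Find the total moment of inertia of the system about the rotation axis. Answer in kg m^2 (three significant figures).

Solid sphere: I_cm = (2/5)MR² = (2/5)(5.86)(0.437)² = 0.44763 kg m^2; centre at d = 0.437 m, so the parallel axis theorem gives I = 0.44763 + (5.86)(0.437)² = 1.5667 kg m^2.
Thin ring: I_cm = MR² = (2.37)(0.548)² = 0.71172 kg m^2; centre at d = 0.437 + 0.437 + 0.548 = 1.422 m, so the parallel axis theorem gives I = 0.71172 + (2.37)(1.422)² = 5.5041 kg m^2.
Spherical shell: I_cm = (2/3)MR² = (2/3)(4.96)(0.524)² = 0.90793 kg m^2; centre at d = 0.437 + 0.437 + 0.548 + 0.548 + 0.524 = 2.494 m, so the parallel axis theorem gives I = 0.90793 + (4.96)(2.494)² = 31.759 kg m^2.
Total I = 1.5667 + 5.5041 + 31.759 = 38.83 kg m^2.

38.8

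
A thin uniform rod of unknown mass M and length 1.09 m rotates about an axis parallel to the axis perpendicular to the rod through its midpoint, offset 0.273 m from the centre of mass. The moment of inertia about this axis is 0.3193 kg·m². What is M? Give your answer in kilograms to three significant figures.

I = I_cm + Md² = (1/12)ML² + Md² = M·[0.0833333·(1.09)² + (0.273)²] = M·0.17354.
So M = 0.3193 / 0.17354 = 1.8399 kg.

1.84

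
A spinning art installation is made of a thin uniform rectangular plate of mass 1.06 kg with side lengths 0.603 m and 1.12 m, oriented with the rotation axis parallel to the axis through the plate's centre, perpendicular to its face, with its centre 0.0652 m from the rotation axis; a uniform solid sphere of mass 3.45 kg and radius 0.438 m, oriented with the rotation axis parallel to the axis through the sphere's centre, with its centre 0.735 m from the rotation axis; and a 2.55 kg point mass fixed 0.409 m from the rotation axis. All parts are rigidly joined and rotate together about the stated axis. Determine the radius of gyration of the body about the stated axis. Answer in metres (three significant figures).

0.619

Rectangular plate: I_cm = (1/12)M(a²+b²) = (1/12)(1.06)[(0.603)² + (1.12)²] = 0.14292 kg m²; centre at d = 0.0652 m, so the parallel axis theorem gives I = 0.14292 + (1.06)(0.0652)² = 0.14743 kg m².
Solid sphere: I_cm = (2/5)MR² = (2/5)(3.45)(0.438)² = 0.26474 kg m²; centre at d = 0.735 m, so the parallel axis theorem gives I = 0.26474 + (3.45)(0.735)² = 2.1285 kg m².
Point mass: I_cm = 0; centre at d = 0.409 m, so the parallel axis theorem gives I = 0 + (2.55)(0.409)² = 0.42657 kg m².
Total I = 2.7025 kg m²; total mass M = 7.06 kg.
k = √(I/M) = √(2.7025/7.06) = 0.6187 m.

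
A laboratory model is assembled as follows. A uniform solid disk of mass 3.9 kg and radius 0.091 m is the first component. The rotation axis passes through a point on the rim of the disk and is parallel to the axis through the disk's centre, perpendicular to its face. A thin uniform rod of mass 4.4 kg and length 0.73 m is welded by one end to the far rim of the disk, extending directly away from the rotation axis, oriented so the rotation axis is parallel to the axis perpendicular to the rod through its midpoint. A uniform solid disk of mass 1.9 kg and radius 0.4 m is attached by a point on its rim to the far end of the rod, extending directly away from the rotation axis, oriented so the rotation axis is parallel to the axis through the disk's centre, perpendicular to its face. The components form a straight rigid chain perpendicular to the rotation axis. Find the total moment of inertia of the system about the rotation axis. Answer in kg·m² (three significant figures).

Solid disk: I_cm = (1/2)MR² = (1/2)(3.9)(0.091)² = 0.016148 kg·m²; centre at d = 0.091 m, so I = I_cm + Md² gives I = 0.016148 + (3.9)(0.091)² = 0.048444 kg·m².
Thin rod: I_cm = (1/12)ML² = (1/12)(4.4)(0.73)² = 0.1954 kg·m²; centre at d = 0.091 + 0.091 + 0.365 = 0.547 m, so I = I_cm + Md² gives I = 0.1954 + (4.4)(0.547)² = 1.5119 kg·m².
Solid disk: I_cm = (1/2)MR² = (1/2)(1.9)(0.4)² = 0.152 kg·m²; centre at d = 0.091 + 0.091 + 0.365 + 0.365 + 0.4 = 1.312 m, so I = I_cm + Md² gives I = 0.152 + (1.9)(1.312)² = 3.4226 kg·m².
Total I = 0.048444 + 1.5119 + 3.4226 = 4.9829 kg·m².

4.98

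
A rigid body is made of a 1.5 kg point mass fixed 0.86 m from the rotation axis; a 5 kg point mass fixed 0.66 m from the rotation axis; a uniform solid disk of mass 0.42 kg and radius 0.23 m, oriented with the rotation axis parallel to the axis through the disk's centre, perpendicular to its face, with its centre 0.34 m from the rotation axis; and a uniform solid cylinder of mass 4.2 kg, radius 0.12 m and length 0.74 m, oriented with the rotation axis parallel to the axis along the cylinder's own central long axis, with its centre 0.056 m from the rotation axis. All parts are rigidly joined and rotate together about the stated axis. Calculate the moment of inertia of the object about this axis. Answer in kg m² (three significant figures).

Point mass: I_cm = 0; centre at d = 0.86 m, so I = I_cm + Md² gives I = 0 + (1.5)(0.86)² = 1.1094 kg m².
Point mass: I_cm = 0; centre at d = 0.66 m, so I = I_cm + Md² gives I = 0 + (5)(0.66)² = 2.178 kg m².
Solid disk: I_cm = (1/2)MR² = (1/2)(0.42)(0.23)² = 0.011109 kg m²; centre at d = 0.34 m, so I = I_cm + Md² gives I = 0.011109 + (0.42)(0.34)² = 0.059661 kg m².
Solid cylinder: I_cm = (1/2)MR² = (1/2)(4.2)(0.12)² = 0.03024 kg m²; centre at d = 0.056 m, so I = I_cm + Md² gives I = 0.03024 + (4.2)(0.056)² = 0.043411 kg m².
Total I = 1.1094 + 2.178 + 0.059661 + 0.043411 = 3.3905 kg m².

3.39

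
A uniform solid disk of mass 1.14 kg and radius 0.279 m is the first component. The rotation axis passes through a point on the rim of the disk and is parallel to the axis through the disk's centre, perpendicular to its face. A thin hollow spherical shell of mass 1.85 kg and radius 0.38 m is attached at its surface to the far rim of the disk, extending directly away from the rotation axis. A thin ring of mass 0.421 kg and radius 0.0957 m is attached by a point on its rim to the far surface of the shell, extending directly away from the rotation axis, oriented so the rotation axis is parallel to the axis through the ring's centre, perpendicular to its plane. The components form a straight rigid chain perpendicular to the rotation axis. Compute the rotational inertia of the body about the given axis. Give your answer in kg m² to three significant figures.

2.78

Solid disk: I_cm = (1/2)MR² = (1/2)(1.14)(0.279)² = 0.044369 kg m²; centre at d = 0.279 m, so I = I_cm + Md² gives I = 0.044369 + (1.14)(0.279)² = 0.13311 kg m².
Spherical shell: I_cm = (2/3)MR² = (2/3)(1.85)(0.38)² = 0.17809 kg m²; centre at d = 0.279 + 0.279 + 0.38 = 0.938 m, so I = I_cm + Md² gives I = 0.17809 + (1.85)(0.938)² = 1.8058 kg m².
Thin ring: I_cm = MR² = (0.421)(0.0957)² = 0.0038557 kg m²; centre at d = 0.279 + 0.279 + 0.38 + 0.38 + 0.0957 = 1.4137 m, so I = I_cm + Md² gives I = 0.0038557 + (0.421)(1.4137)² = 0.84524 kg m².
Total I = 0.13311 + 1.8058 + 0.84524 = 2.7842 kg m².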